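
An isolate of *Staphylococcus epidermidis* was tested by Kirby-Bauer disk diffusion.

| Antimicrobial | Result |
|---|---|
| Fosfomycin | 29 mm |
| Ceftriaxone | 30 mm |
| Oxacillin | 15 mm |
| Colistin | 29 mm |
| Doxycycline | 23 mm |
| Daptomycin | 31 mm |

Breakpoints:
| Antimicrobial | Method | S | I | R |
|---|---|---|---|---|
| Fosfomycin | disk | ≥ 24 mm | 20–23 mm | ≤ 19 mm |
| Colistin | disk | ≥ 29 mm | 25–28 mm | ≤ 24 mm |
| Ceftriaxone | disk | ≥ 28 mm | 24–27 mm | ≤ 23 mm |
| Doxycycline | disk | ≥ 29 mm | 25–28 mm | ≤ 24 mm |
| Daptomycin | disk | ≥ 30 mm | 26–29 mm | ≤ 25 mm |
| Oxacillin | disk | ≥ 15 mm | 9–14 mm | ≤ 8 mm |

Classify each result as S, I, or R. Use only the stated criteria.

S, S, S, S, R, S

Fosfomycin (29 mm) ≥ 24 mm → S
Ceftriaxone: 30 mm is ≥ 28 mm → susceptible
Oxacillin 15 mm: ≥ 15 mm → Susceptible
Colistin: 29 mm is ≥ 29 mm — susceptible
Doxycycline 23 mm: ≤ 24 mm — resistant
Daptomycin (31 mm) ≥ 30 mm ⇒ S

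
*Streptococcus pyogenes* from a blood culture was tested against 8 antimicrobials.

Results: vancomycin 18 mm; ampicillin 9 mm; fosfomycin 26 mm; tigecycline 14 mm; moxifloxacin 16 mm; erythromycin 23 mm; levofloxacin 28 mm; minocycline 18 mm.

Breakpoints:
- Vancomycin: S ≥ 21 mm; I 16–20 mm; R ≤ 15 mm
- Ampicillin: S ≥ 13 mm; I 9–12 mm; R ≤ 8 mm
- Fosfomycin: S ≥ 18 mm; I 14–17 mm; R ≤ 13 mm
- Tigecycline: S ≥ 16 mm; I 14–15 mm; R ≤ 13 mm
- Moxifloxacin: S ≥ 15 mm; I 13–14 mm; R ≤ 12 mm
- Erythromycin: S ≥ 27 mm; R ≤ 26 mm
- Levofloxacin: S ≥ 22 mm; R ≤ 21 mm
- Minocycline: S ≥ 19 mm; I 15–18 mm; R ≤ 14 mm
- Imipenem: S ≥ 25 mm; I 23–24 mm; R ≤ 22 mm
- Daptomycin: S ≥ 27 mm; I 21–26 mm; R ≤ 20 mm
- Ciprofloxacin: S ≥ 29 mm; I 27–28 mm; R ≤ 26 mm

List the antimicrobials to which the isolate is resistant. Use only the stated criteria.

Vancomycin 18 mm: in 16–20 mm ⇒ Intermediate
Ampicillin: 9 mm is in 9–12 mm — Intermediate
Fosfomycin: 26 mm is ≥ 18 mm — S
Tigecycline (14 mm) in 14–15 mm → intermediate
Moxifloxacin: 16 mm is ≥ 15 mm — susceptible
Erythromycin 23 mm: ≤ 26 mm ⇒ resistant
Levofloxacin 28 mm: ≥ 22 mm ⇒ Susceptible
Minocycline: 18 mm is in 15–18 mm → Intermediate

erythromycin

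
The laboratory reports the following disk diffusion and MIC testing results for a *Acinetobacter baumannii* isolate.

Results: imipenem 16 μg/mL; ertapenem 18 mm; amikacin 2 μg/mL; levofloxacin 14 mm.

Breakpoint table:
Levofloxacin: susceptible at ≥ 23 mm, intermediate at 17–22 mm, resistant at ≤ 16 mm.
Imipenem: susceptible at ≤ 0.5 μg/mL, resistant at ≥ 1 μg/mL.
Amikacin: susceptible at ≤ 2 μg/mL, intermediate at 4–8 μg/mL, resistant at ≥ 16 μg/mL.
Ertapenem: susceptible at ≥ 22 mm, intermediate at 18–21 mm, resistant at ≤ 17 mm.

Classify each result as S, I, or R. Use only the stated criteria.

Imipenem 16 μg/mL: ≥ 1 μg/mL — R
Ertapenem 18 mm: in 18–21 mm — intermediate
Amikacin: 2 μg/mL is ≤ 2 μg/mL → susceptible
Levofloxacin: 14 mm is ≤ 16 mm ⇒ resistant

R, I, S, R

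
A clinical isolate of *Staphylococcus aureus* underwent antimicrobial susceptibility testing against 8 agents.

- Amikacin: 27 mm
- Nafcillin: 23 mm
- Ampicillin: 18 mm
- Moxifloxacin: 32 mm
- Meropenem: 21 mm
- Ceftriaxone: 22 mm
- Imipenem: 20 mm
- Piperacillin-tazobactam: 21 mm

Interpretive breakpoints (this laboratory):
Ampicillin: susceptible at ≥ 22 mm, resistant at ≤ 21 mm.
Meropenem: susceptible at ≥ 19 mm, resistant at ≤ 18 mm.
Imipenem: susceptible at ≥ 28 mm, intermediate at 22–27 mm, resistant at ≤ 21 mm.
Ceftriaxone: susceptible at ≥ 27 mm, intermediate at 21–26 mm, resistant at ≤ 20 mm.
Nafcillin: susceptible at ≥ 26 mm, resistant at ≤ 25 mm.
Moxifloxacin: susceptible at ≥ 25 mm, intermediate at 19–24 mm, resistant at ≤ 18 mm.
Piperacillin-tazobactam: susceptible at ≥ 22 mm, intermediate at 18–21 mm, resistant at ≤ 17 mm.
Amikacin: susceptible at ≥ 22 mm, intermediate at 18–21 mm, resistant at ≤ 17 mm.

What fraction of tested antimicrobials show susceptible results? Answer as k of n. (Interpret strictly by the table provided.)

3 of 8

Amikacin (27 mm) ≥ 22 mm — susceptible
Nafcillin (23 mm) ≤ 25 mm — Resistant
Ampicillin 18 mm: ≤ 21 mm ⇒ R
Moxifloxacin: 32 mm is ≥ 25 mm → S
Meropenem 21 mm: ≥ 19 mm ⇒ S
Ceftriaxone (22 mm) in 21–26 mm ⇒ intermediate
Imipenem 20 mm: ≤ 21 mm → R
Piperacillin-tazobactam 21 mm: in 18–21 mm — Intermediate
Susceptible: 3/8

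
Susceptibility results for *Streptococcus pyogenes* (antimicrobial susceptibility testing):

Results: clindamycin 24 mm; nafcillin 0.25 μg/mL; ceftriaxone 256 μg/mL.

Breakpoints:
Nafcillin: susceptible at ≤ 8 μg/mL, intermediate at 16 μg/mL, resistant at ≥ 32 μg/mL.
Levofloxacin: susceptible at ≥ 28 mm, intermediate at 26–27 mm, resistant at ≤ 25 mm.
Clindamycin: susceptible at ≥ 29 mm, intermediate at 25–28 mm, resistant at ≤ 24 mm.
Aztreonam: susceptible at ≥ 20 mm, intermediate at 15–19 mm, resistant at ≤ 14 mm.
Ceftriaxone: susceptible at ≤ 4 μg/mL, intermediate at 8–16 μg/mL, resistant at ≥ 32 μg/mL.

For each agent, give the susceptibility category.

Clindamycin (24 mm) ≤ 24 mm ⇒ R
Nafcillin: 0.25 μg/mL is ≤ 8 μg/mL ⇒ S
Ceftriaxone: 256 μg/mL is ≥ 32 μg/mL — Resistant

R, S, R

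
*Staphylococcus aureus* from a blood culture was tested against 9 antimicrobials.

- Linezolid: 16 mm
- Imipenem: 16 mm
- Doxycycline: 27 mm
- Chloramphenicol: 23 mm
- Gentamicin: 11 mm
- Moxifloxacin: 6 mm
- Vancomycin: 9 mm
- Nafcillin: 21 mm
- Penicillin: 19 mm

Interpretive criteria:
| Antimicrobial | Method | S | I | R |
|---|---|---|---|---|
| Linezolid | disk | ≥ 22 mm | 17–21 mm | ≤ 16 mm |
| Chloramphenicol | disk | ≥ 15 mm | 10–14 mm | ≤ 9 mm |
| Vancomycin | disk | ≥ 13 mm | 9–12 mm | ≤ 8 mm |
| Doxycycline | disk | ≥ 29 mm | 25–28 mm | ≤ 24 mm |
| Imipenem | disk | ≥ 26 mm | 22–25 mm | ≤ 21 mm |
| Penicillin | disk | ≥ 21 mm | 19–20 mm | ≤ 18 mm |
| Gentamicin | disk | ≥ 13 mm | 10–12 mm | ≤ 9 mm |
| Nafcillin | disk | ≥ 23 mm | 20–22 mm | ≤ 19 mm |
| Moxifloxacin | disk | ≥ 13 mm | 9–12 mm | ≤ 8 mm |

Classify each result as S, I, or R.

Linezolid: 16 mm is ≤ 16 mm → resistant
Imipenem 16 mm: ≤ 21 mm ⇒ Resistant
Doxycycline 27 mm: in 25–28 mm → Intermediate
Chloramphenicol (23 mm) ≥ 15 mm ⇒ Susceptible
Gentamicin 11 mm: in 10–12 mm ⇒ Intermediate
Moxifloxacin 6 mm: ≤ 8 mm — resistant
Vancomycin: 9 mm is in 9–12 mm → Intermediate
Nafcillin: 21 mm is in 20–22 mm → intermediate
Penicillin: 19 mm is in 19–20 mm → I

R, R, I, S, I, R, I, I, I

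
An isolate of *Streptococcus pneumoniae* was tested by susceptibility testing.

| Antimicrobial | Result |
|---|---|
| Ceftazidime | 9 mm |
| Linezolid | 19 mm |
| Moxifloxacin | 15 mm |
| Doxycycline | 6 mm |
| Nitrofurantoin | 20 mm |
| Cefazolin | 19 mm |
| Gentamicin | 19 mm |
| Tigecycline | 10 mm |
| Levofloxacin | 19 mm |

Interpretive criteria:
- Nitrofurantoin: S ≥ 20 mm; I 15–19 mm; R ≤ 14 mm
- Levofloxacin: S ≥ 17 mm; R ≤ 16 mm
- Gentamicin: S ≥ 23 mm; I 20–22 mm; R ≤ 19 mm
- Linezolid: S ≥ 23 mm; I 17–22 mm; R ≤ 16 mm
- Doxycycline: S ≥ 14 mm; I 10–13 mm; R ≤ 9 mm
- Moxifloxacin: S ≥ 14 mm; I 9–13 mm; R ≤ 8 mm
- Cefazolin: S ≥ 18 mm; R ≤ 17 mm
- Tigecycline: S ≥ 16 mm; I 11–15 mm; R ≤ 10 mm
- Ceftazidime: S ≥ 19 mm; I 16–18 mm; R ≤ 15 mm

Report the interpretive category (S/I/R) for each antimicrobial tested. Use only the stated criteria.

Ceftazidime (9 mm) ≤ 15 mm → R
Linezolid: 19 mm is in 17–22 mm — I
Moxifloxacin (15 mm) ≥ 14 mm → S
Doxycycline: 6 mm is ≤ 9 mm ⇒ R
Nitrofurantoin 20 mm: ≥ 20 mm → susceptible
Cefazolin (19 mm) ≥ 18 mm ⇒ Susceptible
Gentamicin: 19 mm is ≤ 19 mm — R
Tigecycline: 10 mm is ≤ 10 mm → R
Levofloxacin (19 mm) ≥ 17 mm ⇒ S

R, I, S, R, S, S, R, R, S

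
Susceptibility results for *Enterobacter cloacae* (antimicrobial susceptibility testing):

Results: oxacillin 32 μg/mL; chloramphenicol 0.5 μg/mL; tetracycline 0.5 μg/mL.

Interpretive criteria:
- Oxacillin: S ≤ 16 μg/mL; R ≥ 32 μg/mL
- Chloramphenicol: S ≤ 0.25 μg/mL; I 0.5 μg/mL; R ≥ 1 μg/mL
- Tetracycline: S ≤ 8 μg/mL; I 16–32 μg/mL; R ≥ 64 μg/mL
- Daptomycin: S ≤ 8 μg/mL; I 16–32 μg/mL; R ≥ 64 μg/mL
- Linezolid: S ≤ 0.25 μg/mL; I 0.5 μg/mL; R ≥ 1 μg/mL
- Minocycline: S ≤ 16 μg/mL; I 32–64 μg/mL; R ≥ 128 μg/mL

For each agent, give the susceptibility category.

R, I, S

Oxacillin 32 μg/mL: ≥ 32 μg/mL — R
Chloramphenicol: 0.5 μg/mL is = 0.5 μg/mL ⇒ I
Tetracycline: 0.5 μg/mL is ≤ 8 μg/mL — S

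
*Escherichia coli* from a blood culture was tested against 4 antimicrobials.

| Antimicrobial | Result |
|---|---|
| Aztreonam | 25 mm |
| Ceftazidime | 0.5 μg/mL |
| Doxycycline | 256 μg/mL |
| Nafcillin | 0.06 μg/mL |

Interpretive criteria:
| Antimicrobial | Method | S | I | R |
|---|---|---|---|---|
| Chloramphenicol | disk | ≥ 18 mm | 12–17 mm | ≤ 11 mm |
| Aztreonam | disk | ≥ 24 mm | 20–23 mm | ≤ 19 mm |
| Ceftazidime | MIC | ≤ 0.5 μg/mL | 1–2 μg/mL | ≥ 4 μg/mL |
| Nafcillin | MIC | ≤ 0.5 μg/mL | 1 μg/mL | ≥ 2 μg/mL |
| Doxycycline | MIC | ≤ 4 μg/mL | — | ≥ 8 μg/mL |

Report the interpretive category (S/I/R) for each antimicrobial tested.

Aztreonam 25 mm: ≥ 24 mm ⇒ Susceptible
Ceftazidime 0.5 μg/mL: ≤ 0.5 μg/mL — Susceptible
Doxycycline (256 μg/mL) ≥ 8 μg/mL → resistant
Nafcillin (0.06 μg/mL) ≤ 0.5 μg/mL ⇒ S

S, S, R, S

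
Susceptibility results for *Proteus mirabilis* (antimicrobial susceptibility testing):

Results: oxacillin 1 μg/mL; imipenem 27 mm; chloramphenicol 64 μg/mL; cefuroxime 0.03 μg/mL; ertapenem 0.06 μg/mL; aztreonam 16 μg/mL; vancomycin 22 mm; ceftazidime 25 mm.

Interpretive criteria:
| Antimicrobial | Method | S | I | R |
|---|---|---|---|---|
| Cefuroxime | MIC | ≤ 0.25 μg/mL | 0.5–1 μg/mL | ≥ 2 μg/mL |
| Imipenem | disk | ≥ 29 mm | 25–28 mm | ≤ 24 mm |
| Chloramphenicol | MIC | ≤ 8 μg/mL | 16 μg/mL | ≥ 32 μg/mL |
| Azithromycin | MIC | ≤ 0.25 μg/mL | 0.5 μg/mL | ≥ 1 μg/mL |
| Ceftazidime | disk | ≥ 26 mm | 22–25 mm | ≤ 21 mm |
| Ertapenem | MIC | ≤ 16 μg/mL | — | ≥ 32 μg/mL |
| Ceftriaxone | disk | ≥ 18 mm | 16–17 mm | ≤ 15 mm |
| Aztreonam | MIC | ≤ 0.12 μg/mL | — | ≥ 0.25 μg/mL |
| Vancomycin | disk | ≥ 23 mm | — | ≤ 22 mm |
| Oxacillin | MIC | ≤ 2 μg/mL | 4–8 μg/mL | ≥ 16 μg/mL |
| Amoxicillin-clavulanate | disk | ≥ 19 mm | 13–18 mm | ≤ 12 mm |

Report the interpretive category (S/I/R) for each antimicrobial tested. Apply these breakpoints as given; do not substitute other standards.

S, I, R, S, S, R, R, I

Oxacillin: 1 μg/mL is ≤ 2 μg/mL ⇒ Susceptible
Imipenem (27 mm) in 25–28 mm → I
Chloramphenicol: 64 μg/mL is ≥ 32 μg/mL ⇒ R
Cefuroxime: 0.03 μg/mL is ≤ 0.25 μg/mL ⇒ susceptible
Ertapenem (0.06 μg/mL) ≤ 16 μg/mL ⇒ Susceptible
Aztreonam: 16 μg/mL is ≥ 0.25 μg/mL → Resistant
Vancomycin (22 mm) ≤ 22 mm — Resistant
Ceftazidime (25 mm) in 22–25 mm — Intermediate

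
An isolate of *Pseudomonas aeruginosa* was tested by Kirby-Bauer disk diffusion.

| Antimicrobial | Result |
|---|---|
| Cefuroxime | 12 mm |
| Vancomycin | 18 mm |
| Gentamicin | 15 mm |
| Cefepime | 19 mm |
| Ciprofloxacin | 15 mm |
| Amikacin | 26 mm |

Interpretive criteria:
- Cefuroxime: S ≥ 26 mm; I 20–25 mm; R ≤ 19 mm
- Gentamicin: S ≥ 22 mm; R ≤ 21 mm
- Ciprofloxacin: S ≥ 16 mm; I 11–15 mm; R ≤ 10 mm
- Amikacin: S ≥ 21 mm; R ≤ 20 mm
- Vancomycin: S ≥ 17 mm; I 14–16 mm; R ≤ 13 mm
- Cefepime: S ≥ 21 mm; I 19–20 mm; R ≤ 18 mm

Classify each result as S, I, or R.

R, S, R, I, I, S

Cefuroxime (12 mm) ≤ 19 mm ⇒ Resistant
Vancomycin 18 mm: ≥ 17 mm — S
Gentamicin 15 mm: ≤ 21 mm → R
Cefepime 19 mm: in 19–20 mm — Intermediate
Ciprofloxacin: 15 mm is in 11–15 mm ⇒ intermediate
Amikacin: 26 mm is ≥ 21 mm — Susceptible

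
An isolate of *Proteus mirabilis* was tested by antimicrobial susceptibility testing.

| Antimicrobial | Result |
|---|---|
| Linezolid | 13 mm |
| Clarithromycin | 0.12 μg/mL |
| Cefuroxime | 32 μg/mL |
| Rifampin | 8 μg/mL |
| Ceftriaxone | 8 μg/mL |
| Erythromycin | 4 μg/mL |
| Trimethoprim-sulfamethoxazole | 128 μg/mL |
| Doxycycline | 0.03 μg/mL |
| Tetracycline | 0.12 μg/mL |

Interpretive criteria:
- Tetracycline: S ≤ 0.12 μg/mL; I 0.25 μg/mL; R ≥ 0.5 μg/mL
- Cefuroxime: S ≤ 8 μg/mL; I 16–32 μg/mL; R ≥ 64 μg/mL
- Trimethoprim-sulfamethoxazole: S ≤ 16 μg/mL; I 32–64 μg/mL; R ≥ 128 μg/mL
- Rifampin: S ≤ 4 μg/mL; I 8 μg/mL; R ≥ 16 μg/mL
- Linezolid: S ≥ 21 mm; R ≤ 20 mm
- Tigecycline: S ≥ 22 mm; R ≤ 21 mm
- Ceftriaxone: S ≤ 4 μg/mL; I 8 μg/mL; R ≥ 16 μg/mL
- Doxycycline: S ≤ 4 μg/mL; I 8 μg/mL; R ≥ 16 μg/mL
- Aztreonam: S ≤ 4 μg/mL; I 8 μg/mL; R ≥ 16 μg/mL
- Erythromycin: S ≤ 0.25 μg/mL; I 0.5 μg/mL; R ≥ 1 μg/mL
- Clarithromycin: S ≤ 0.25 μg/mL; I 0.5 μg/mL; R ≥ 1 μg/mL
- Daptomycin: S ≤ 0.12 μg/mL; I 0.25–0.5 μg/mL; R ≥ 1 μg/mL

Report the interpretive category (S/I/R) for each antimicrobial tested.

R, S, I, I, I, R, R, S, S

Linezolid: 13 mm is ≤ 20 mm — resistant
Clarithromycin (0.12 μg/mL) ≤ 0.25 μg/mL ⇒ S
Cefuroxime: 32 μg/mL is in 16–32 μg/mL ⇒ intermediate
Rifampin (8 μg/mL) = 8 μg/mL — intermediate
Ceftriaxone (8 μg/mL) = 8 μg/mL ⇒ Intermediate
Erythromycin 4 μg/mL: ≥ 1 μg/mL → Resistant
Trimethoprim-sulfamethoxazole (128 μg/mL) ≥ 128 μg/mL — R
Doxycycline 0.03 μg/mL: ≤ 4 μg/mL — Susceptible
Tetracycline 0.12 μg/mL: ≤ 0.12 μg/mL → susceptible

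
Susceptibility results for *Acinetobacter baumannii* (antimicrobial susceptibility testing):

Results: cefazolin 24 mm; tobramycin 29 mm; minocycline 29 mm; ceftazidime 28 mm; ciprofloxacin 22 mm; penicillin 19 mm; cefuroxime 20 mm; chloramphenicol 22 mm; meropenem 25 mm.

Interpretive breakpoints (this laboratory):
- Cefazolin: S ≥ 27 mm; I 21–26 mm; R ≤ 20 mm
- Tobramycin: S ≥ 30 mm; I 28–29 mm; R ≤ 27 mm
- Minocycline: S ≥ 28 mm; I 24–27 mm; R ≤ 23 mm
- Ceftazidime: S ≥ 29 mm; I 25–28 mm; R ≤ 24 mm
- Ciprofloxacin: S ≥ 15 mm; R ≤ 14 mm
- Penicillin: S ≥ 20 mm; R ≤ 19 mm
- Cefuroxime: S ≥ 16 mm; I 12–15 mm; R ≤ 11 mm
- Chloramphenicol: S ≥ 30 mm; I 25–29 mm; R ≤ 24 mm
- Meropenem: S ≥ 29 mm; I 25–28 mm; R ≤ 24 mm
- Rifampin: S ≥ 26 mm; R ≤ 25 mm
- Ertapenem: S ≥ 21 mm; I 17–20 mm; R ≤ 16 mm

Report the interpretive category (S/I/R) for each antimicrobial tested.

I, I, S, I, S, R, S, R, I

Cefazolin (24 mm) in 21–26 mm ⇒ Intermediate
Tobramycin: 29 mm is in 28–29 mm → intermediate
Minocycline: 29 mm is ≥ 28 mm → Susceptible
Ceftazidime (28 mm) in 25–28 mm ⇒ I
Ciprofloxacin: 22 mm is ≥ 15 mm — susceptible
Penicillin 19 mm: ≤ 19 mm — Resistant
Cefuroxime 20 mm: ≥ 16 mm ⇒ S
Chloramphenicol: 22 mm is ≤ 24 mm → resistant
Meropenem (25 mm) in 25–28 mm ⇒ intermediate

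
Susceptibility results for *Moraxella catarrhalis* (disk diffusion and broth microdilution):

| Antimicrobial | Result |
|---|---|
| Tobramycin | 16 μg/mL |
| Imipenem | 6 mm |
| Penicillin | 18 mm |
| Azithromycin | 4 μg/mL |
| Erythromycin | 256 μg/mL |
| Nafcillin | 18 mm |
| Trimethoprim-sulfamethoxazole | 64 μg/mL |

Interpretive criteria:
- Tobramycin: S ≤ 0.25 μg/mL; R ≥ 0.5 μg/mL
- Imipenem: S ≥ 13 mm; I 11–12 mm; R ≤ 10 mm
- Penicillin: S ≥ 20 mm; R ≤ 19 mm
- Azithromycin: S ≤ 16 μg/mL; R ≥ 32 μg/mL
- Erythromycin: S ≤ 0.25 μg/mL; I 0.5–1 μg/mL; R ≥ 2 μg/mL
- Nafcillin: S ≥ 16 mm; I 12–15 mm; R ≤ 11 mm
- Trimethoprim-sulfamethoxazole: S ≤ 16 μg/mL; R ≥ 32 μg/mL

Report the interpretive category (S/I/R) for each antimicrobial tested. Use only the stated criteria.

R, R, R, S, R, S, R

Tobramycin (16 μg/mL) ≥ 0.5 μg/mL — resistant
Imipenem 6 mm: ≤ 10 mm — R
Penicillin (18 mm) ≤ 19 mm ⇒ resistant
Azithromycin: 4 μg/mL is ≤ 16 μg/mL ⇒ Susceptible
Erythromycin (256 μg/mL) ≥ 2 μg/mL ⇒ resistant
Nafcillin: 18 mm is ≥ 16 mm — Susceptible
Trimethoprim-sulfamethoxazole: 64 μg/mL is ≥ 32 μg/mL — resistant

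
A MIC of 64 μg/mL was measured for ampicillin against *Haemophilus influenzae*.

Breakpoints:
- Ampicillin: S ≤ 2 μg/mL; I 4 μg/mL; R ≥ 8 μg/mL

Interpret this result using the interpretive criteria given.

R

Ampicillin 64 μg/mL: ≥ 8 μg/mL ⇒ resistant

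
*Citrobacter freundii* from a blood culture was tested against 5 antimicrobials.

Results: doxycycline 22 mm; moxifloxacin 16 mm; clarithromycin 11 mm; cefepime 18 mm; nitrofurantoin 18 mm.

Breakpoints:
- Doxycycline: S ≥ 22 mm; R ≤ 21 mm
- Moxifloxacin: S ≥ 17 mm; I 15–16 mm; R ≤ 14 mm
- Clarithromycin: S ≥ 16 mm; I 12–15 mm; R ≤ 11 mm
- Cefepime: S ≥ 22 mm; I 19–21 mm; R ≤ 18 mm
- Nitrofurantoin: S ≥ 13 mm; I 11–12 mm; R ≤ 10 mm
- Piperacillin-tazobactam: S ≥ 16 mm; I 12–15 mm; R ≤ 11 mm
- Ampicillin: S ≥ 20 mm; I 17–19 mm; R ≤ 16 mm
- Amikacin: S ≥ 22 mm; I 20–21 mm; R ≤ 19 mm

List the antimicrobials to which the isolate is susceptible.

doxycycline, nitrofurantoin

Doxycycline: 22 mm is ≥ 22 mm — susceptible
Moxifloxacin 16 mm: in 15–16 mm — I
Clarithromycin (11 mm) ≤ 11 mm → Resistant
Cefepime 18 mm: ≤ 18 mm ⇒ Resistant
Nitrofurantoin (18 mm) ≥ 13 mm ⇒ Susceptible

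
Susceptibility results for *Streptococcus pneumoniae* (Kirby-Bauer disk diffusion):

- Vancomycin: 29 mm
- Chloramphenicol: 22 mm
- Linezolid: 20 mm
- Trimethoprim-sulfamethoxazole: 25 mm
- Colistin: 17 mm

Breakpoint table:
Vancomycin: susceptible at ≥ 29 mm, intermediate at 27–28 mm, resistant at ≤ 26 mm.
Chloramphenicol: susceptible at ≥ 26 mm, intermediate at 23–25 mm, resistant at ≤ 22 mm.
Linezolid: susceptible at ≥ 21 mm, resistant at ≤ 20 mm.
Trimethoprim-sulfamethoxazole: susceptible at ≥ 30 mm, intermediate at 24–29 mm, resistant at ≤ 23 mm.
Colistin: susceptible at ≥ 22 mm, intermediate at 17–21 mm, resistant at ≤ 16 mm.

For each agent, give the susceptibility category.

Vancomycin (29 mm) ≥ 29 mm → Susceptible
Chloramphenicol 22 mm: ≤ 22 mm — R
Linezolid (20 mm) ≤ 20 mm — Resistant
Trimethoprim-sulfamethoxazole (25 mm) in 24–29 mm ⇒ I
Colistin 17 mm: in 17–21 mm ⇒ I

S, R, R, I, I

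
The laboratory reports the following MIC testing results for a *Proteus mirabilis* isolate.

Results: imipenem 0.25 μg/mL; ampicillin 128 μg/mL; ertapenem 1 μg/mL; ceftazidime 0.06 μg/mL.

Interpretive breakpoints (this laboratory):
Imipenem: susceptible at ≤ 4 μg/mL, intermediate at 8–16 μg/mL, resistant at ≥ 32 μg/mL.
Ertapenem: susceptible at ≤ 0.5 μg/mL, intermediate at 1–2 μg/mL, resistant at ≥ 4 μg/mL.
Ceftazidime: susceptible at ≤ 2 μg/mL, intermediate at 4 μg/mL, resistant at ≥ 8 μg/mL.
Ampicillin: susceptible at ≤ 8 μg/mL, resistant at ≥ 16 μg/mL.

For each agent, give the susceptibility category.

Imipenem 0.25 μg/mL: ≤ 4 μg/mL — susceptible
Ampicillin (128 μg/mL) ≥ 16 μg/mL → Resistant
Ertapenem: 1 μg/mL is in 1–2 μg/mL — I
Ceftazidime (0.06 μg/mL) ≤ 2 μg/mL — susceptible

S, R, I, S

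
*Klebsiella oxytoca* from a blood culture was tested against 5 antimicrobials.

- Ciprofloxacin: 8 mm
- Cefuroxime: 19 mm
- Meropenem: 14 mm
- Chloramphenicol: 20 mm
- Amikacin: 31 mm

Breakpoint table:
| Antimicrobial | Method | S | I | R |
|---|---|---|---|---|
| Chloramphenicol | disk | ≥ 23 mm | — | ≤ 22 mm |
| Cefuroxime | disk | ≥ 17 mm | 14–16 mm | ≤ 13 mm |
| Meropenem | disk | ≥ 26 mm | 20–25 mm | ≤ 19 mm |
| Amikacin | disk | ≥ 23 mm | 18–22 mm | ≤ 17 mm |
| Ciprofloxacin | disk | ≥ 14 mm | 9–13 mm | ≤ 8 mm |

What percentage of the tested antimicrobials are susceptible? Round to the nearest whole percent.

40%

Ciprofloxacin (8 mm) ≤ 8 mm ⇒ Resistant
Cefuroxime 19 mm: ≥ 17 mm — susceptible
Meropenem (14 mm) ≤ 19 mm ⇒ R
Chloramphenicol: 20 mm is ≤ 22 mm → Resistant
Amikacin 31 mm: ≥ 23 mm ⇒ S
Susceptible: 2/5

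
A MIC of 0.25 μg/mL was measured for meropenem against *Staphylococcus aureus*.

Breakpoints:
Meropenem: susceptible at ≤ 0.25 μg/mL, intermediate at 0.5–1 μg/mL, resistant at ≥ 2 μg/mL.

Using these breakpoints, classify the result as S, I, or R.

Susceptible

Meropenem (0.25 μg/mL) ≤ 0.25 μg/mL ⇒ S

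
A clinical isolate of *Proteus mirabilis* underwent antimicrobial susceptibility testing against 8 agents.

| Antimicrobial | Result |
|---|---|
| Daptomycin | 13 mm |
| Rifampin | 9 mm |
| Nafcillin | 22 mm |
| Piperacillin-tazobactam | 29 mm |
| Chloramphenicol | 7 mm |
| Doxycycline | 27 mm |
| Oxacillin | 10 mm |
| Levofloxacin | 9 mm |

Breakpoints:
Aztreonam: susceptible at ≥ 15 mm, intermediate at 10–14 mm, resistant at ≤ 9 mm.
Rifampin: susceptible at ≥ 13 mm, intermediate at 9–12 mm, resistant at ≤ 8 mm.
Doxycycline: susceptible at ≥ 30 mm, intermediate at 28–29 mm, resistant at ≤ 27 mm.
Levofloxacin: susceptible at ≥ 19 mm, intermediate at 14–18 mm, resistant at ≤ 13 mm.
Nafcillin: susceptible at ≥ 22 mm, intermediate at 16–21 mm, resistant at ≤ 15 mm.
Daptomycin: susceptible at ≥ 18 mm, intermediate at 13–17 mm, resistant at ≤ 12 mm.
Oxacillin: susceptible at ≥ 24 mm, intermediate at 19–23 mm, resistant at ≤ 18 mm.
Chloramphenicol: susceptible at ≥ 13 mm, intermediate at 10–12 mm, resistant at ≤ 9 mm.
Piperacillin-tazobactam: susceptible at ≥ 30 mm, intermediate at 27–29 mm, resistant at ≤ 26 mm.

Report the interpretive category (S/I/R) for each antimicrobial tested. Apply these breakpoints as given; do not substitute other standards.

I, I, S, I, R, R, R, R

Daptomycin (13 mm) in 13–17 mm — intermediate
Rifampin: 9 mm is in 9–12 mm → Intermediate
Nafcillin (22 mm) ≥ 22 mm ⇒ S
Piperacillin-tazobactam (29 mm) in 27–29 mm ⇒ I
Chloramphenicol (7 mm) ≤ 9 mm → resistant
Doxycycline: 27 mm is ≤ 27 mm ⇒ Resistant
Oxacillin (10 mm) ≤ 18 mm ⇒ R
Levofloxacin (9 mm) ≤ 13 mm — R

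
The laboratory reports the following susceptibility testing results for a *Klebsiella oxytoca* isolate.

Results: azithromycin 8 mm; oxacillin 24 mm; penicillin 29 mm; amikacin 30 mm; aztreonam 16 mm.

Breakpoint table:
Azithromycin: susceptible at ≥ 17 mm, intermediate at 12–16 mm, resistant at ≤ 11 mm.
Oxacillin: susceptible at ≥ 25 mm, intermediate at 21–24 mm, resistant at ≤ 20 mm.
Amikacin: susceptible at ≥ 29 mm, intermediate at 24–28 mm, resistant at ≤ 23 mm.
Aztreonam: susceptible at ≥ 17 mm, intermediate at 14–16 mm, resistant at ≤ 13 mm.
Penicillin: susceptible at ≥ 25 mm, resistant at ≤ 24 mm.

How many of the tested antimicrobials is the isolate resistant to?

Azithromycin 8 mm: ≤ 11 mm ⇒ R
Oxacillin (24 mm) in 21–24 mm → Intermediate
Penicillin: 29 mm is ≥ 25 mm → Susceptible
Amikacin (30 mm) ≥ 29 mm → Susceptible
Aztreonam (16 mm) in 14–16 mm → Intermediate
Resistant: 1

1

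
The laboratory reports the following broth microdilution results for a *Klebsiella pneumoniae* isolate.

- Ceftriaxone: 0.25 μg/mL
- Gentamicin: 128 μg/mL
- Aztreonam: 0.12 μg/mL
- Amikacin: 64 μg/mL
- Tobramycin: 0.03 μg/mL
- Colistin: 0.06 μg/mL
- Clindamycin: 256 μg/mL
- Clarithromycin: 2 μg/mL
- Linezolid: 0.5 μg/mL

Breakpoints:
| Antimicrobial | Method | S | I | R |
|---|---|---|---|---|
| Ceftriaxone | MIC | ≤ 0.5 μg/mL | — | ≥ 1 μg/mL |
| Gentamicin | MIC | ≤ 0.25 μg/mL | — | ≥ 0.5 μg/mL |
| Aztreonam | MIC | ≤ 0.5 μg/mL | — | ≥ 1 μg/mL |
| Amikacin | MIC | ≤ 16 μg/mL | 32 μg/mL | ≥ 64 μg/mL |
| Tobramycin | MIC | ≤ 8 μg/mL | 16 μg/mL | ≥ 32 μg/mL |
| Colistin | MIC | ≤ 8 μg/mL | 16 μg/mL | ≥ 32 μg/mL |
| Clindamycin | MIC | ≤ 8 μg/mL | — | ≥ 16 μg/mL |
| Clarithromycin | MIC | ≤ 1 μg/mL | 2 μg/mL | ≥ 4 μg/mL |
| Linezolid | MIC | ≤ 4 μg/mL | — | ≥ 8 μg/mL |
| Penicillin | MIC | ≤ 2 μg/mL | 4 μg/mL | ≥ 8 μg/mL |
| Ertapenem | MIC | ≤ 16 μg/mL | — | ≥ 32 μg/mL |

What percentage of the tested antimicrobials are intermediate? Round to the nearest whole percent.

Ceftriaxone (0.25 μg/mL) ≤ 0.5 μg/mL — Susceptible
Gentamicin (128 μg/mL) ≥ 0.5 μg/mL → Resistant
Aztreonam 0.12 μg/mL: ≤ 0.5 μg/mL — susceptible
Amikacin 64 μg/mL: ≥ 64 μg/mL — Resistant
Tobramycin 0.03 μg/mL: ≤ 8 μg/mL ⇒ susceptible
Colistin: 0.06 μg/mL is ≤ 8 μg/mL — Susceptible
Clindamycin 256 μg/mL: ≥ 16 μg/mL — Resistant
Clarithromycin (2 μg/mL) = 2 μg/mL → intermediate
Linezolid: 0.5 μg/mL is ≤ 4 μg/mL ⇒ Susceptible
Intermediate: 1/9

11%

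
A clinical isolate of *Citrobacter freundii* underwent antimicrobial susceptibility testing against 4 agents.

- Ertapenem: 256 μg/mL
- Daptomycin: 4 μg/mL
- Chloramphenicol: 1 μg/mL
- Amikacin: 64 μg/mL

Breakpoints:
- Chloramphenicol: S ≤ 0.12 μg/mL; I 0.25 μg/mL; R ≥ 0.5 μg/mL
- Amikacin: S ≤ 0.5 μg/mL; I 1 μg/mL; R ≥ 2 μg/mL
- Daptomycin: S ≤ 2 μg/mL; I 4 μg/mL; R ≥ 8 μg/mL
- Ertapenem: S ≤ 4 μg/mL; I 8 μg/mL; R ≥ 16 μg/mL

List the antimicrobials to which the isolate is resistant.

ertapenem, chloramphenicol, amikacin

Ertapenem 256 μg/mL: ≥ 16 μg/mL ⇒ resistant
Daptomycin: 4 μg/mL is = 4 μg/mL → Intermediate
Chloramphenicol (1 μg/mL) ≥ 0.5 μg/mL — Resistant
Amikacin (64 μg/mL) ≥ 2 μg/mL — R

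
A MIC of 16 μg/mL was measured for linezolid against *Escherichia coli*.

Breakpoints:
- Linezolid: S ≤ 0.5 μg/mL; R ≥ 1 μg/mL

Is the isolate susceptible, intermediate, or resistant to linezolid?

Linezolid 16 μg/mL: ≥ 1 μg/mL — resistant

R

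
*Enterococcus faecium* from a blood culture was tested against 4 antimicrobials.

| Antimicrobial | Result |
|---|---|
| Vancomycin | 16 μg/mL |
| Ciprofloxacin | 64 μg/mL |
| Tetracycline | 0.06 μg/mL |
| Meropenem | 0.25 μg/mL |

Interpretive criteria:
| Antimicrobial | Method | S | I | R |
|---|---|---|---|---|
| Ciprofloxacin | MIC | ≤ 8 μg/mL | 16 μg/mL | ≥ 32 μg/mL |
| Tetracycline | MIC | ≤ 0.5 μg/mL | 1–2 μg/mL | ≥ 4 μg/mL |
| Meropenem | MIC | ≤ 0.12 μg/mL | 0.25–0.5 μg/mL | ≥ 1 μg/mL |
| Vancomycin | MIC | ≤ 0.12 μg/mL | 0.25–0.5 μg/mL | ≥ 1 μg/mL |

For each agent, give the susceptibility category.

Vancomycin: 16 μg/mL is ≥ 1 μg/mL — Resistant
Ciprofloxacin 64 μg/mL: ≥ 32 μg/mL → R
Tetracycline 0.06 μg/mL: ≤ 0.5 μg/mL → S
Meropenem 0.25 μg/mL: in 0.25–0.5 μg/mL → I

R, R, S, I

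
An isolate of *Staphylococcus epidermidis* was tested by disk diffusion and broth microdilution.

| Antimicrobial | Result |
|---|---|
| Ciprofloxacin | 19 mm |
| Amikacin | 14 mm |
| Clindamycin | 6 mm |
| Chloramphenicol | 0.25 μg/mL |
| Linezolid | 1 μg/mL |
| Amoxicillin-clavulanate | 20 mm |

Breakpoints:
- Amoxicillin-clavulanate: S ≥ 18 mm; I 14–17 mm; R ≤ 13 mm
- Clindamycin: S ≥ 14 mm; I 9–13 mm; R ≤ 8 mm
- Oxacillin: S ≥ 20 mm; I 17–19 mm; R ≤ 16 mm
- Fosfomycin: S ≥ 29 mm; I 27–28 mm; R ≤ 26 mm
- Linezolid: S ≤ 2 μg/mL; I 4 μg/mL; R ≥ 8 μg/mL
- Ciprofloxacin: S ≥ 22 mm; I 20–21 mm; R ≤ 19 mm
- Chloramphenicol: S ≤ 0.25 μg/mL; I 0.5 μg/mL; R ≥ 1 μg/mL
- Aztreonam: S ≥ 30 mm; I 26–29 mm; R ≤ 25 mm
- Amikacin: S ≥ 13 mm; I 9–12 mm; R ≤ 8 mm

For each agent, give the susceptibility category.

Ciprofloxacin: 19 mm is ≤ 19 mm ⇒ R
Amikacin 14 mm: ≥ 13 mm → susceptible
Clindamycin: 6 mm is ≤ 8 mm → Resistant
Chloramphenicol (0.25 μg/mL) ≤ 0.25 μg/mL — Susceptible
Linezolid 1 μg/mL: ≤ 2 μg/mL ⇒ S
Amoxicillin-clavulanate 20 mm: ≥ 18 mm ⇒ susceptible

R, S, R, S, S, S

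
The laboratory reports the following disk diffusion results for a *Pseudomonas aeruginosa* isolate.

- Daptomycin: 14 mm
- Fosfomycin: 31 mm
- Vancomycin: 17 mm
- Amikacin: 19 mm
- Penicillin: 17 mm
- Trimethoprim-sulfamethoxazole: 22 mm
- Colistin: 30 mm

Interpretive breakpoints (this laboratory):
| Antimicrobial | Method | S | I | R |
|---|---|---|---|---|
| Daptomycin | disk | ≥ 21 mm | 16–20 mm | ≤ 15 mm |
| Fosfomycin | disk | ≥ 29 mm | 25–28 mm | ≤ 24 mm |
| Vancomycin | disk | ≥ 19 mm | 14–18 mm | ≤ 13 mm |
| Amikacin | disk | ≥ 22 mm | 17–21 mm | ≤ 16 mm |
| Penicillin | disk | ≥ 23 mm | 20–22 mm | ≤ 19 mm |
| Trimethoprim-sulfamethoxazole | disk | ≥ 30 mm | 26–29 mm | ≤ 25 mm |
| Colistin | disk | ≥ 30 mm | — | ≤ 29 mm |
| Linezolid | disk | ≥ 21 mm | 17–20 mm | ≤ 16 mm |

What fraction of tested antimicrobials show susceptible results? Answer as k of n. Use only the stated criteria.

Daptomycin (14 mm) ≤ 15 mm → resistant
Fosfomycin (31 mm) ≥ 29 mm — Susceptible
Vancomycin (17 mm) in 14–18 mm → I
Amikacin: 19 mm is in 17–21 mm — I
Penicillin 17 mm: ≤ 19 mm → Resistant
Trimethoprim-sulfamethoxazole: 22 mm is ≤ 25 mm → R
Colistin: 30 mm is ≥ 30 mm — susceptible
Susceptible: 2/7

2 of 7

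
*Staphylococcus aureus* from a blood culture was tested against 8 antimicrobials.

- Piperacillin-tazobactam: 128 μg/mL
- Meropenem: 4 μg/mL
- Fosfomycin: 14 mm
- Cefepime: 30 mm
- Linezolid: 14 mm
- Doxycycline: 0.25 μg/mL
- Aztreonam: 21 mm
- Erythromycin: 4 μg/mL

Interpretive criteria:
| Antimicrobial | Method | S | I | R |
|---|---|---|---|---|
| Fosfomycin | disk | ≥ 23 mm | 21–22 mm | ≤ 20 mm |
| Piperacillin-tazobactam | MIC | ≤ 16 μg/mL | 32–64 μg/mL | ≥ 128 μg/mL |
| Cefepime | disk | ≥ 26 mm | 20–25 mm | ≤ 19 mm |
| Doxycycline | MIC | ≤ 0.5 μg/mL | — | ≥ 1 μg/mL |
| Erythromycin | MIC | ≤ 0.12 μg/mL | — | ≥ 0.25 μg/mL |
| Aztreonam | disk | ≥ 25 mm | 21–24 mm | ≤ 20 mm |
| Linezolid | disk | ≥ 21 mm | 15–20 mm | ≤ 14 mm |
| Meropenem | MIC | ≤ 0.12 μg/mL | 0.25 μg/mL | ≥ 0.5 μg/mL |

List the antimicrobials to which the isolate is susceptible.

cefepime, doxycycline

Piperacillin-tazobactam (128 μg/mL) ≥ 128 μg/mL — R
Meropenem: 4 μg/mL is ≥ 0.5 μg/mL ⇒ R
Fosfomycin (14 mm) ≤ 20 mm ⇒ Resistant
Cefepime: 30 mm is ≥ 26 mm — susceptible
Linezolid (14 mm) ≤ 14 mm — Resistant
Doxycycline: 0.25 μg/mL is ≤ 0.5 μg/mL ⇒ Susceptible
Aztreonam 21 mm: in 21–24 mm ⇒ intermediate
Erythromycin 4 μg/mL: ≥ 0.25 μg/mL → resistant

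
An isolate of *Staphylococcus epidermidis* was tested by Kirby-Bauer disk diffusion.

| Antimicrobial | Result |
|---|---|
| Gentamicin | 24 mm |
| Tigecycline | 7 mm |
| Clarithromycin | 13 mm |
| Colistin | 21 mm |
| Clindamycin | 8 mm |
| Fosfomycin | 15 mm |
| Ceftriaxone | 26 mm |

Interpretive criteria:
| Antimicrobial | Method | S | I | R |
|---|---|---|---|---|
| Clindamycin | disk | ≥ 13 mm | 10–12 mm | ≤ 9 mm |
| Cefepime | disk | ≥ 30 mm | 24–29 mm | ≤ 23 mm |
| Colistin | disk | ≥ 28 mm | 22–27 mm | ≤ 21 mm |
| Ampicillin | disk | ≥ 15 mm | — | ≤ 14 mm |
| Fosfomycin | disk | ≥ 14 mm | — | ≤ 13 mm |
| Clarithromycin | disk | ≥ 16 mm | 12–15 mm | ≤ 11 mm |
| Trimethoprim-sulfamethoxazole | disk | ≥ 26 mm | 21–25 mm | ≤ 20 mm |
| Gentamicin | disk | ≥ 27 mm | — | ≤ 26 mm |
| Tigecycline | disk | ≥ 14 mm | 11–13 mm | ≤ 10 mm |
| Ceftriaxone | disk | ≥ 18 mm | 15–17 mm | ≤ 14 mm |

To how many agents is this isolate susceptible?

2

Gentamicin (24 mm) ≤ 26 mm → Resistant
Tigecycline (7 mm) ≤ 10 mm — Resistant
Clarithromycin 13 mm: in 12–15 mm → intermediate
Colistin (21 mm) ≤ 21 mm → Resistant
Clindamycin (8 mm) ≤ 9 mm ⇒ resistant
Fosfomycin (15 mm) ≥ 14 mm → Susceptible
Ceftriaxone (26 mm) ≥ 18 mm ⇒ susceptible
Susceptible: 2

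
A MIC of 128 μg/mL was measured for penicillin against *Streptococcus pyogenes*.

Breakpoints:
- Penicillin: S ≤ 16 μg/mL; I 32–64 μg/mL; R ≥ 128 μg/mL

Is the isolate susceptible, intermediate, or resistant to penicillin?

Penicillin (128 μg/mL) ≥ 128 μg/mL ⇒ Resistant

R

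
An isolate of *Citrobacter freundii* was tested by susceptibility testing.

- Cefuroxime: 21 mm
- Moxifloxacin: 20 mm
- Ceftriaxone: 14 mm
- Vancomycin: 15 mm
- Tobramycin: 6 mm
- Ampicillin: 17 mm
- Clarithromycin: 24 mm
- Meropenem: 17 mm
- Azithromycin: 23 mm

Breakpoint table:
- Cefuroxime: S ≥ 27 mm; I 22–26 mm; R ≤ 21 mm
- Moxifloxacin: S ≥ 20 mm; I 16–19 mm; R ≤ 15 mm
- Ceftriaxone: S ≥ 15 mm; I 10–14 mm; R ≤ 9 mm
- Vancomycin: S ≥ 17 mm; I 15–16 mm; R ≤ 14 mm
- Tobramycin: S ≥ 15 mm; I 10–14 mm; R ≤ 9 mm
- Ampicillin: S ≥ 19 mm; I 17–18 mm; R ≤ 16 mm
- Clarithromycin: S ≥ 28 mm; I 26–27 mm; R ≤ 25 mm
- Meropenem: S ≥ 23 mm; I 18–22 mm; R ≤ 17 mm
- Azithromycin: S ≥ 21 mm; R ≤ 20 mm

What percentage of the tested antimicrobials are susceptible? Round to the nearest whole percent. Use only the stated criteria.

22%

Cefuroxime: 21 mm is ≤ 21 mm → R
Moxifloxacin 20 mm: ≥ 20 mm ⇒ Susceptible
Ceftriaxone (14 mm) in 10–14 mm → Intermediate
Vancomycin: 15 mm is in 15–16 mm — I
Tobramycin 6 mm: ≤ 9 mm ⇒ R
Ampicillin 17 mm: in 17–18 mm → intermediate
Clarithromycin (24 mm) ≤ 25 mm — resistant
Meropenem: 17 mm is ≤ 17 mm → resistant
Azithromycin: 23 mm is ≥ 21 mm ⇒ susceptible
Susceptible: 2/9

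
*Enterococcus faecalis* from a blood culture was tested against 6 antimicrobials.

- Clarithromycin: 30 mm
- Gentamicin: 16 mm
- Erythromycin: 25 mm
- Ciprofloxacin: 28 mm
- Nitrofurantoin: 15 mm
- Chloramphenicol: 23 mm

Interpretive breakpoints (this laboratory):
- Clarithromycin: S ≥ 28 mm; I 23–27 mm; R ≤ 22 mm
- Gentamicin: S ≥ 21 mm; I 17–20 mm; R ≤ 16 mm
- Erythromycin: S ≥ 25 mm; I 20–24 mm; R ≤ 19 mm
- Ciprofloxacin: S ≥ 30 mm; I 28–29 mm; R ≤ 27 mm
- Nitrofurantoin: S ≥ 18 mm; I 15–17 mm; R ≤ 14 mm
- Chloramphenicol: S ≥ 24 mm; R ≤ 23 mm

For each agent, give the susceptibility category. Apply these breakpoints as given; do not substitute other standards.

Clarithromycin: 30 mm is ≥ 28 mm ⇒ S
Gentamicin: 16 mm is ≤ 16 mm — Resistant
Erythromycin (25 mm) ≥ 25 mm ⇒ Susceptible
Ciprofloxacin (28 mm) in 28–29 mm → Intermediate
Nitrofurantoin: 15 mm is in 15–17 mm — intermediate
Chloramphenicol 23 mm: ≤ 23 mm — Resistant

S, R, S, I, I, R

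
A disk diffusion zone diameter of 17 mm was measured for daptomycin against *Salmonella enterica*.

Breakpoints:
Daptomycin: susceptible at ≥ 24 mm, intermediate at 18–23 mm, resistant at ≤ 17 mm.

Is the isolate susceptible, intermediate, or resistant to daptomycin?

Resistant

Daptomycin (17 mm) ≤ 17 mm — R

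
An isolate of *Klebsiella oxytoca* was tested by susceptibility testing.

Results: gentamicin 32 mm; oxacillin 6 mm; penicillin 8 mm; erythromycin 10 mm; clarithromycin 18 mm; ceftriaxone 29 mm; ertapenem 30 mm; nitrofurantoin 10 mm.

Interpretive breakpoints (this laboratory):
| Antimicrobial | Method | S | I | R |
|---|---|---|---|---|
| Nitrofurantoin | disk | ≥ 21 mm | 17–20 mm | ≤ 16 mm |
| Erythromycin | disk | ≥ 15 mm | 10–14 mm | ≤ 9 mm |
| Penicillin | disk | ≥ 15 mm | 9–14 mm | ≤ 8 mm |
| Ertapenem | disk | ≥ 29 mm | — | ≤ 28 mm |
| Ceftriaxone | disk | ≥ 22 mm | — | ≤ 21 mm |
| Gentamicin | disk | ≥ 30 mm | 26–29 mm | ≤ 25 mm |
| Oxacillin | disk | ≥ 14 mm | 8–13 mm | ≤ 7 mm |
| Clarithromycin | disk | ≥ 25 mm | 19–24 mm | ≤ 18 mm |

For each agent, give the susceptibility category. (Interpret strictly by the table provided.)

S, R, R, I, R, S, S, R

Gentamicin 32 mm: ≥ 30 mm ⇒ Susceptible
Oxacillin 6 mm: ≤ 7 mm ⇒ R
Penicillin 8 mm: ≤ 8 mm ⇒ R
Erythromycin: 10 mm is in 10–14 mm → intermediate
Clarithromycin: 18 mm is ≤ 18 mm ⇒ resistant
Ceftriaxone 29 mm: ≥ 22 mm ⇒ Susceptible
Ertapenem (30 mm) ≥ 29 mm — S
Nitrofurantoin: 10 mm is ≤ 16 mm ⇒ Resistant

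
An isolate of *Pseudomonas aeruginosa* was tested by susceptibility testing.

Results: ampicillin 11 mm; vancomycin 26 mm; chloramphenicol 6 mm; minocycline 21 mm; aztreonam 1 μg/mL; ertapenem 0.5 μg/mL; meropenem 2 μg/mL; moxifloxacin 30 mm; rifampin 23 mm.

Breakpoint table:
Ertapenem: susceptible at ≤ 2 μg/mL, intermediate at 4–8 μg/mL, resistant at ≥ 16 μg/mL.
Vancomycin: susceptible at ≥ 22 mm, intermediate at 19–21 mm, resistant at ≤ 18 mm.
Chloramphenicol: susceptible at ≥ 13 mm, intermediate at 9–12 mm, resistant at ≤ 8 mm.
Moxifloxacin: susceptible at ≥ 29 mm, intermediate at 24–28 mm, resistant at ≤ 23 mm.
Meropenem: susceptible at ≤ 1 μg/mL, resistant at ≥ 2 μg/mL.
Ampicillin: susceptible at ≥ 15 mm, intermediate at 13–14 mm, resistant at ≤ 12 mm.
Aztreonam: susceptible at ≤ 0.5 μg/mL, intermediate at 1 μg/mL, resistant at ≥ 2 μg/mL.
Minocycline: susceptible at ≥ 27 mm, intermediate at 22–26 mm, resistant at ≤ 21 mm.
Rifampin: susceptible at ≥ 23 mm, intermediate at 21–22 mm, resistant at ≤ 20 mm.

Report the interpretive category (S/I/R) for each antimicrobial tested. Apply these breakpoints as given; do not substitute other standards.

R, S, R, R, I, S, R, S, S

Ampicillin: 11 mm is ≤ 12 mm — R
Vancomycin (26 mm) ≥ 22 mm — Susceptible
Chloramphenicol 6 mm: ≤ 8 mm — Resistant
Minocycline 21 mm: ≤ 21 mm → resistant
Aztreonam (1 μg/mL) = 1 μg/mL ⇒ I
Ertapenem: 0.5 μg/mL is ≤ 2 μg/mL ⇒ susceptible
Meropenem: 2 μg/mL is ≥ 2 μg/mL — resistant
Moxifloxacin 30 mm: ≥ 29 mm — susceptible
Rifampin 23 mm: ≥ 23 mm → S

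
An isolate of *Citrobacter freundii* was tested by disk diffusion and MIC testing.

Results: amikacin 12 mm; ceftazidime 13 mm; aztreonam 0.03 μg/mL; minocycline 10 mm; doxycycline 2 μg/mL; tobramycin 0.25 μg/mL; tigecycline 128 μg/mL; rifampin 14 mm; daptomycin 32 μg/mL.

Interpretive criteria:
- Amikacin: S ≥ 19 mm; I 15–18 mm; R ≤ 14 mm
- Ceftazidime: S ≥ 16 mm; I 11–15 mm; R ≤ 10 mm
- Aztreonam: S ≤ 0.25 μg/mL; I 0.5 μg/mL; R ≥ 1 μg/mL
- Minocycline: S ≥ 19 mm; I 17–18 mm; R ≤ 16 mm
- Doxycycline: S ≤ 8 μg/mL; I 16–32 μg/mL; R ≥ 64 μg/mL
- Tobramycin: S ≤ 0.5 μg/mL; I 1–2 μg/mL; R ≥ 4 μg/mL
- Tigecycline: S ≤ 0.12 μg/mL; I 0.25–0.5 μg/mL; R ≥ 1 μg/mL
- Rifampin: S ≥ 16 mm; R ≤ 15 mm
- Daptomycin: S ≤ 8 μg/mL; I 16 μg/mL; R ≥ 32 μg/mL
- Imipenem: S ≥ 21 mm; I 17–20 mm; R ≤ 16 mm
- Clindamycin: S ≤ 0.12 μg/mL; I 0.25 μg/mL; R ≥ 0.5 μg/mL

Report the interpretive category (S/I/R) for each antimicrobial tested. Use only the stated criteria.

Amikacin (12 mm) ≤ 14 mm ⇒ R
Ceftazidime: 13 mm is in 11–15 mm — I
Aztreonam: 0.03 μg/mL is ≤ 0.25 μg/mL ⇒ Susceptible
Minocycline 10 mm: ≤ 16 mm — R
Doxycycline 2 μg/mL: ≤ 8 μg/mL — S
Tobramycin: 0.25 μg/mL is ≤ 0.5 μg/mL ⇒ Susceptible
Tigecycline: 128 μg/mL is ≥ 1 μg/mL — resistant
Rifampin: 14 mm is ≤ 15 mm ⇒ Resistant
Daptomycin: 32 μg/mL is ≥ 32 μg/mL ⇒ R

R, I, S, R, S, S, R, R, R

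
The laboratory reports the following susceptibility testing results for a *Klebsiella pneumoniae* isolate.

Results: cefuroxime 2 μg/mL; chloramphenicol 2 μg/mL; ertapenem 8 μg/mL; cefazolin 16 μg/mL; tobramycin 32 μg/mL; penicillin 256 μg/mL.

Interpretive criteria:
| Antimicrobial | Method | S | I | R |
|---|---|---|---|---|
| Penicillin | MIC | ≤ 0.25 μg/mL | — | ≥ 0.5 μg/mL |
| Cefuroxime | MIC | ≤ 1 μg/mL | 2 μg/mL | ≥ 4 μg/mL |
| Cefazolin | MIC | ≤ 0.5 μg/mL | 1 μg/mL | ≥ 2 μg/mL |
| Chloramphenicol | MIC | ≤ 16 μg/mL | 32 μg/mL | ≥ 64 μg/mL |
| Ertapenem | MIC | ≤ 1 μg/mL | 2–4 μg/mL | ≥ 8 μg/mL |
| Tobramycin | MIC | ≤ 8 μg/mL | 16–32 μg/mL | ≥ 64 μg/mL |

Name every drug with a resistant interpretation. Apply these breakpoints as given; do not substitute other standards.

ertapenem, cefazolin, penicillin

Cefuroxime: 2 μg/mL is = 2 μg/mL ⇒ Intermediate
Chloramphenicol 2 μg/mL: ≤ 16 μg/mL ⇒ S
Ertapenem: 8 μg/mL is ≥ 8 μg/mL — Resistant
Cefazolin 16 μg/mL: ≥ 2 μg/mL ⇒ R
Tobramycin 32 μg/mL: in 16–32 μg/mL — Intermediate
Penicillin 256 μg/mL: ≥ 0.5 μg/mL → R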